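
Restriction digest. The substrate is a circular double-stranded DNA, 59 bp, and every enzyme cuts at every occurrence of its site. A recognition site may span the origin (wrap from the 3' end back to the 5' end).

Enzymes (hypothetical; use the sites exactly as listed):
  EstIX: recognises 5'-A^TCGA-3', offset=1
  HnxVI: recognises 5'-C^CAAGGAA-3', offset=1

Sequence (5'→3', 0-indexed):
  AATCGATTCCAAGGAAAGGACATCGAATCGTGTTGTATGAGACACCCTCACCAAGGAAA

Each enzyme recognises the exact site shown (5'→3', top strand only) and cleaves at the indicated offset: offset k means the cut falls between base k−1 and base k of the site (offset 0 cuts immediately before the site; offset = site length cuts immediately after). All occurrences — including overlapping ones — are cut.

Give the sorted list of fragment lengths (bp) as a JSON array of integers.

[7,10,13,29]

Site scan:
  EstIX (ATCGA, off=1): starts [1, 21] → cuts [2, 22]
  HnxVI (CCAAGGAA, off=1): starts [8, 50] → cuts [9, 51]

All cut coordinates (distinct, sorted): [2, 9, 22, 51]

Fragments:
  2→9: 7 bp
  9→22: 13 bp
  22→51: 29 bp
  51→2 (wrap): 59-51+2 = 10 bp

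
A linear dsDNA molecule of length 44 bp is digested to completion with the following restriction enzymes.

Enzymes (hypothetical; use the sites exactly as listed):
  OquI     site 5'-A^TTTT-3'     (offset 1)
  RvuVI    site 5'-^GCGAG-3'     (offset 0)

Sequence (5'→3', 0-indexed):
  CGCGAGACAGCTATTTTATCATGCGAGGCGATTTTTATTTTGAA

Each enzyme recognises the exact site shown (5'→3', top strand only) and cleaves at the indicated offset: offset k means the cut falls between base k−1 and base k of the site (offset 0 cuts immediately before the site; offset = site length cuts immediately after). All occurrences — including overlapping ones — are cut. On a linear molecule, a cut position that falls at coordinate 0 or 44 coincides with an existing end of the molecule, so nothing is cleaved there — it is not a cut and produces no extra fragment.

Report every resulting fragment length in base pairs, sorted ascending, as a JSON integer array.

[1,6,7,9,9,12]

Site scan:
  OquI (ATTTT, off=1): starts [12, 30, 36] → cuts [13, 31, 37]
  RvuVI (GCGAG, off=0): starts [1, 22] → cuts [1, 22]

All cut coordinates (distinct, sorted): [1, 13, 22, 31, 37]

Fragment lengths:
  [0,1): 1 bp
  [1,13): 12 bp
  [13,22): 9 bp
  [22,31): 9 bp
  [31,37): 6 bp
  [37,44): 7 bp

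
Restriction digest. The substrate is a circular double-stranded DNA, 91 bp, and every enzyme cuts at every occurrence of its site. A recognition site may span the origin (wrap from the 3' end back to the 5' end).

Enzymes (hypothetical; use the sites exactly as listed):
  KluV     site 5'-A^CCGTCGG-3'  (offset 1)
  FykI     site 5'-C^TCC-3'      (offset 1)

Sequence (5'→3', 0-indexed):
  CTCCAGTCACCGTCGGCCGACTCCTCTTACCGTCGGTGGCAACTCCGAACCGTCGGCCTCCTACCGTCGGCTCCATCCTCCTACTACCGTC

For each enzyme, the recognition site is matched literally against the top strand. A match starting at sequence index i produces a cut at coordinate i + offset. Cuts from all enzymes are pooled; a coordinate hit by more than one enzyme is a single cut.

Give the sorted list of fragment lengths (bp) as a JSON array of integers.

[5,6,7,8,8,8,9,12,14,14]

Scan for sites:
  KluV ACCGTCGG/1: at [8, 28, 48, 62] ⇒ [9, 29, 49, 63]
  FykI CTCC/1: at [0, 20, 42, 57, 70, 77] ⇒ [1, 21, 43, 58, 71, 78]

Pooled cuts: [1, 9, 21, 29, 43, 49, 58, 63, 71, 78]

Fragment lengths:
  1→9: 8 bp
  9→21: 12 bp
  21→29: 8 bp
  29→43: 14 bp
  43→49: 6 bp
  49→58: 9 bp
  58→63: 5 bp
  63→71: 8 bp
  71→78: 7 bp
  78→1 (wrap): 91-78+1 = 14 bp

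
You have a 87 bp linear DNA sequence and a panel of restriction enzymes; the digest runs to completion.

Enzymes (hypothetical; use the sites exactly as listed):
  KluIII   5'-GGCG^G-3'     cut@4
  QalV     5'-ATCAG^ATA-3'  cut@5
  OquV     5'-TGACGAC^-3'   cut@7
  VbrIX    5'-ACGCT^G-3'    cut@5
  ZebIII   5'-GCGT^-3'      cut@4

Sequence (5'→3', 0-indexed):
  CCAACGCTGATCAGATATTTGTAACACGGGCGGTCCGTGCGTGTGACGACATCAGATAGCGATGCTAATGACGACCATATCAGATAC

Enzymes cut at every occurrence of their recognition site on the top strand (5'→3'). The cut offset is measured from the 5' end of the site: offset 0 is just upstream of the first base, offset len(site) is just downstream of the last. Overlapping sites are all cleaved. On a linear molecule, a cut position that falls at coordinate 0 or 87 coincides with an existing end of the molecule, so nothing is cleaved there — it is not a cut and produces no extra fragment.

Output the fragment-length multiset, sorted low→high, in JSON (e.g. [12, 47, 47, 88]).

Site scan:
  KluIII (GGCGG, off=4): starts [28] → cuts [32]
  QalV (ATCAGATA, off=5): starts [9, 50, 78] → cuts [14, 55, 83]
  OquV (TGACGAC, off=7): starts [43, 68] → cuts [50, 75]
  VbrIX (ACGCTG, off=5): starts [3] → cuts [8]
  ZebIII (GCGT, off=4): starts [38] → cuts [42]

Pooled cuts: [8, 14, 32, 42, 50, 55, 75, 83]

Fragments:
  [0,8): 8 bp
  [8,14): 6 bp
  [14,32): 18 bp
  [32,42): 10 bp
  [42,50): 8 bp
  [50,55): 5 bp
  [55,75): 20 bp
  [75,83): 8 bp
  [83,87): 4 bp

[4,5,6,8,8,8,10,18,20]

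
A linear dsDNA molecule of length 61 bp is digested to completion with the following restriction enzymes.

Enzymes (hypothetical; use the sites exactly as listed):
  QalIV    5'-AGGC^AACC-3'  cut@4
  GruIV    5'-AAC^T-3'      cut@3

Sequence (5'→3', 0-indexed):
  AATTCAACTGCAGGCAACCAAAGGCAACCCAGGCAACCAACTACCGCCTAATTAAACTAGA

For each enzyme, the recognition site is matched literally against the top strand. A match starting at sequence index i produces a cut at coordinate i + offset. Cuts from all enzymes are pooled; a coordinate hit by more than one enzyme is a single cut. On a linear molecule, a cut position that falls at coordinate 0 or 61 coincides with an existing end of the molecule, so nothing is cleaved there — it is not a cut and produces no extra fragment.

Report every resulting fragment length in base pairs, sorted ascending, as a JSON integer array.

[4,7,7,8,9,10,16]

Site scan:
  QalIV (AGGCAACC, off=4): starts [11, 21, 30] → cuts [15, 25, 34]
  GruIV (AACT, off=3): starts [5, 38, 54] → cuts [8, 41, 57]

All cut coordinates (distinct, sorted): [8, 15, 25, 34, 41, 57]

Fragment lengths:
  [0,8): 8 bp
  [8,15): 7 bp
  [15,25): 10 bp
  [25,34): 9 bp
  [34,41): 7 bp
  [41,57): 16 bp
  [57,61): 4 bp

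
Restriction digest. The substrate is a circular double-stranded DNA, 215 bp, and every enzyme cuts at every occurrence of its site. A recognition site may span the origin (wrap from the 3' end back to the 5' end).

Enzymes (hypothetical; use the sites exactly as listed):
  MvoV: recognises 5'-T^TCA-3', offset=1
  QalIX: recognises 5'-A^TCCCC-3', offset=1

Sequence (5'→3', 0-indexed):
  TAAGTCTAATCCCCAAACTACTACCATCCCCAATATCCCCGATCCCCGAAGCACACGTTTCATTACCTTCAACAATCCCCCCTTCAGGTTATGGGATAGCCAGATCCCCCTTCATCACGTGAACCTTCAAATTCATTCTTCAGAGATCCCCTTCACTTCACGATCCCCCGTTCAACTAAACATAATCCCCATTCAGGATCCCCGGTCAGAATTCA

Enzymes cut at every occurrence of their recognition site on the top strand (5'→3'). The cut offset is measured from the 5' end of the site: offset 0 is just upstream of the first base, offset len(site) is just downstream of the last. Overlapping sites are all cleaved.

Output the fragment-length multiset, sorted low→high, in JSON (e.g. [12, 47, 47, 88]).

[5,6,6,6,6,7,7,7,7,7,7,8,8,9,9,12,14,14,15,17,17,21]

Scan for sites:
  MvoV (TTCA, off=1): starts [58, 67, 82, 110, 125, 131, 138, 151, 156, 170, 191, 211] → cuts [59, 68, 83, 111, 126, 132, 139, 152, 157, 171, 192, 212]
  QalIX (ATCCCC, off=1): starts [8, 25, 34, 41, 74, 103, 145, 162, 184, 197] → cuts [9, 26, 35, 42, 75, 104, 146, 163, 185, 198]

Pooled cuts: [9, 26, 35, 42, 59, 68, 75, 83, 104, 111, 126, 132, 139, 146, 152, 157, 163, 171, 185, 192, 198, 212]

Fragments:
  9→26: 17 bp
  26→35: 9 bp
  35→42: 7 bp
  42→59: 17 bp
  59→68: 9 bp
  68→75: 7 bp
  75→83: 8 bp
  83→104: 21 bp
  104→111: 7 bp
  111→126: 15 bp
  126→132: 6 bp
  132→139: 7 bp
  139→146: 7 bp
  146→152: 6 bp
  152→157: 5 bp
  157→163: 6 bp
  163→171: 8 bp
  171→185: 14 bp
  185→192: 7 bp
  192→198: 6 bp
  198→212: 14 bp
  212→9 (wrap): 215-212+9 = 12 bp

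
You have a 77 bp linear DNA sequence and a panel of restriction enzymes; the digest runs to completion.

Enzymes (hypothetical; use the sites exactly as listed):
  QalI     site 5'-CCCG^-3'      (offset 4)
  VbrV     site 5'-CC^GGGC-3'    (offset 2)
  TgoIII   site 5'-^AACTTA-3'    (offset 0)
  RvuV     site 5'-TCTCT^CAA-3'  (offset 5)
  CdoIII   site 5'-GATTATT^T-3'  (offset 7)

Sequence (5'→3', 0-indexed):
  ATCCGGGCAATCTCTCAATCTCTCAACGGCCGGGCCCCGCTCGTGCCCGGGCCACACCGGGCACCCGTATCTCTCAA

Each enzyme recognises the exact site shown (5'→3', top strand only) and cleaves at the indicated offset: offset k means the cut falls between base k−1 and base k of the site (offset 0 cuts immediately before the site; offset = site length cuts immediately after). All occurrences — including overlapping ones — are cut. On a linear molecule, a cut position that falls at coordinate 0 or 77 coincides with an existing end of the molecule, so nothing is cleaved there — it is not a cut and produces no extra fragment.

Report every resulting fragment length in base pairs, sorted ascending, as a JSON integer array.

Scan for sites:
  QalI CCCG/4: at [35, 45, 63] ⇒ [39, 49, 67]
  VbrV CCGGGC/2: at [2, 29, 46, 56] ⇒ [4, 31, 48, 58]
  TgoIII (AACTTA, off=0): no sites
  RvuV TCTCTCAA/5: at [10, 18, 69] ⇒ [15, 23, 74]
  CdoIII (GATTATTT, off=7): no sites

Pooled cuts: [4, 15, 23, 31, 39, 48, 49, 58, 67, 74]

Fragment lengths:
  [0,4): 4 bp
  [4,15): 11 bp
  [15,23): 8 bp
  [23,31): 8 bp
  [31,39): 8 bp
  [39,48): 9 bp
  [48,49): 1 bp
  [49,58): 9 bp
  [58,67): 9 bp
  [67,74): 7 bp
  [74,77): 3 bp

[1,3,4,7,8,8,8,9,9,9,11]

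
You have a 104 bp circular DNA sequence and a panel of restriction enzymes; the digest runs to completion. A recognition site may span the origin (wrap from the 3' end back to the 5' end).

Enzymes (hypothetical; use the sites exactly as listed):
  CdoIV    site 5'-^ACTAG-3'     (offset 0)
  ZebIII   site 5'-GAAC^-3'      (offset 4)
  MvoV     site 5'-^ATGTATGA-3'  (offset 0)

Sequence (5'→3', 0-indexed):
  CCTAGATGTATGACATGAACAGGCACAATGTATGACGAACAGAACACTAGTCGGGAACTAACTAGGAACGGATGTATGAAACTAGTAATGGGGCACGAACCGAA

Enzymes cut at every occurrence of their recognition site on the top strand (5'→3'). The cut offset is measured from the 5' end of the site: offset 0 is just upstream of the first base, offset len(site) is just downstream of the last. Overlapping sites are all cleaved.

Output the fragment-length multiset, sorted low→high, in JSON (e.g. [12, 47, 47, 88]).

[2,2,4,5,5,7,9,9,13,13,15,20]

Scan for sites:
  CdoIV ACTAG/0: at [45, 60, 80] ⇒ [45, 60, 80]
  ZebIII GAAC/4: at [16, 36, 41, 54, 65, 96, 101] ⇒ [1, 20, 40, 45, 58, 69, 100]
  MvoV ATGTATGA/0: at [5, 27, 71] ⇒ [5, 27, 71]

All cut coordinates (distinct, sorted): [1, 5, 20, 27, 40, 45, 58, 60, 69, 71, 80, 100]

Fragment lengths:
  1→5: 4 bp
  5→20: 15 bp
  20→27: 7 bp
  27→40: 13 bp
  40→45: 5 bp
  45→58: 13 bp
  58→60: 2 bp
  60→69: 9 bp
  69→71: 2 bp
  71→80: 9 bp
  80→100: 20 bp
  100→1 (wrap): 104-100+1 = 5 bp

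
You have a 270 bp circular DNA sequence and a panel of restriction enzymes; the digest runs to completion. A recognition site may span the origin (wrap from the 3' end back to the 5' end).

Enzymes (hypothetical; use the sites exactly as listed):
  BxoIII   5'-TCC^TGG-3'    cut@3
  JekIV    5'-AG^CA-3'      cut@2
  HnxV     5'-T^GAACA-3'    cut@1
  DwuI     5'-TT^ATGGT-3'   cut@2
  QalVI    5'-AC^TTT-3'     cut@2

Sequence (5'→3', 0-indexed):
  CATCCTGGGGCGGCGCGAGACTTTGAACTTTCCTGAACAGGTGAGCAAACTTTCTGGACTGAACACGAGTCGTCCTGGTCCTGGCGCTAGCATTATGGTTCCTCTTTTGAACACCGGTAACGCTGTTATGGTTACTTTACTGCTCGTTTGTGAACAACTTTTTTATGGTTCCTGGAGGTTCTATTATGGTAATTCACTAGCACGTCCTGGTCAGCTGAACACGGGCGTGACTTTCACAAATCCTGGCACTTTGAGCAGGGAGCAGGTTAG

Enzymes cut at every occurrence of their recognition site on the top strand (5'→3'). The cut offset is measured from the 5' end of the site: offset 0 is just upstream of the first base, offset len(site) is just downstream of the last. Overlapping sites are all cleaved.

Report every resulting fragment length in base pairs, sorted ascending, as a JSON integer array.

[4,5,5,6,6,6,6,6,7,7,7,7,8,8,8,9,9,10,11,12,13,14,15,15,15,16,16,19]

Site scan:
  BxoIII (TCCTGG, off=3): starts [2, 72, 78, 169, 204, 240] → cuts [5, 75, 81, 172, 207, 243]
  JekIV (AGCA, off=2): starts [43, 88, 198, 253, 260, 268] → cuts [0, 45, 90, 200, 255, 262]
  HnxV (TGAACA, off=1): starts [33, 59, 107, 150, 215] → cuts [34, 60, 108, 151, 216]
  DwuI (TTATGGT, off=2): starts [92, 125, 162, 183] → cuts [94, 127, 164, 185]
  QalVI (ACTTT, off=2): starts [19, 26, 48, 133, 156, 229, 247] → cuts [21, 28, 50, 135, 158, 231, 249]

All cut coordinates (distinct, sorted): [0, 5, 21, 28, 34, 45, 50, 60, 75, 81, 90, 94, 108, 127, 135, 151, 158, 164, 172, 185, 200, 207, 216, 231, 243, 249, 255, 262]

Fragment lengths:
  0→5: 5 bp
  5→21: 16 bp
  21→28: 7 bp
  28→34: 6 bp
  34→45: 11 bp
  45→50: 5 bp
  50→60: 10 bp
  60→75: 15 bp
  75→81: 6 bp
  81→90: 9 bp
  90→94: 4 bp
  94→108: 14 bp
  108→127: 19 bp
  127→135: 8 bp
  135→151: 16 bp
  151→158: 7 bp
  158→164: 6 bp
  164→172: 8 bp
  172→185: 13 bp
  185→200: 15 bp
  200→207: 7 bp
  207→216: 9 bp
  216→231: 15 bp
  231→243: 12 bp
  243→249: 6 bp
  249→255: 6 bp
  255→262: 7 bp
  262→0 (wrap): 270-262+0 = 8 bp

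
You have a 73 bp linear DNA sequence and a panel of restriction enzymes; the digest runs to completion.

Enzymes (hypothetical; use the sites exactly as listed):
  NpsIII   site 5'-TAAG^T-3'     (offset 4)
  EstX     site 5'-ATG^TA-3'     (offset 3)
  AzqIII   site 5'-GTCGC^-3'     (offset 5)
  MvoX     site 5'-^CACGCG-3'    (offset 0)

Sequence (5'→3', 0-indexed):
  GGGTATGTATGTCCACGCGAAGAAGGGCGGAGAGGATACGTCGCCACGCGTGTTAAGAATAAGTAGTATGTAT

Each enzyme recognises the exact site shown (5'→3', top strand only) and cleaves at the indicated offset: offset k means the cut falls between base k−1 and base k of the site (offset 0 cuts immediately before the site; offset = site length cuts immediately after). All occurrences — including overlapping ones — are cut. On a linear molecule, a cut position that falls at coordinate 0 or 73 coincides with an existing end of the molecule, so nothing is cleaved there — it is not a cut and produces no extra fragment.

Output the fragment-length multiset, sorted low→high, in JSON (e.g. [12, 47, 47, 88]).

Per-enzyme occurrences:
  NpsIII (TAAGT, off=4): starts [59] → cuts [63]
  EstX (ATGTA, off=3): starts [4, 67] → cuts [7, 70]
  AzqIII (GTCGC, off=5): starts [39] → cuts [44]
  MvoX (CACGCG, off=0): starts [13, 44] → cuts [13, 44]

All cut coordinates (distinct, sorted): [7, 13, 44, 63, 70]

Fragments:
  [0,7): 7 bp
  [7,13): 6 bp
  [13,44): 31 bp
  [44,63): 19 bp
  [63,70): 7 bp
  [70,73): 3 bp

[3,6,7,7,19,31]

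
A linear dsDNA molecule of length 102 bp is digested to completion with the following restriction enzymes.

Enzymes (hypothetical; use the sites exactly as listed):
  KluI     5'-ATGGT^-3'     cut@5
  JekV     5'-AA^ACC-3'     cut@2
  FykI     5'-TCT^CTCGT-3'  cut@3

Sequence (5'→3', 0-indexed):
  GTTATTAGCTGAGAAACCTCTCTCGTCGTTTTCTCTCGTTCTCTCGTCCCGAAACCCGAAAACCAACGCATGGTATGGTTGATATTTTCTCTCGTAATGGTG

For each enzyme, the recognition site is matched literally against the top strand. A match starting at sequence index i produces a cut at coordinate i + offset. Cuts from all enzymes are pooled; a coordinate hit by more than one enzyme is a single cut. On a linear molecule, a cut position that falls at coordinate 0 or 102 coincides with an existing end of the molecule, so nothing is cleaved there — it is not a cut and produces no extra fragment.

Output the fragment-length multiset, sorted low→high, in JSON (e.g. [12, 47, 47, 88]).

[1,5,6,8,8,11,11,11,13,13,15]

Scan for sites:
  KluI ATGGT/5: at [69, 74, 96] ⇒ [74, 79, 101]
  JekV AAACC/2: at [13, 51, 59] ⇒ [15, 53, 61]
  FykI TCTCTCGT/3: at [18, 31, 39, 87] ⇒ [21, 34, 42, 90]

Pooled cuts: [15, 21, 34, 42, 53, 61, 74, 79, 90, 101]

Fragments:
  [0,15): 15 bp
  [15,21): 6 bp
  [21,34): 13 bp
  [34,42): 8 bp
  [42,53): 11 bp
  [53,61): 8 bp
  [61,74): 13 bp
  [74,79): 5 bp
  [79,90): 11 bp
  [90,101): 11 bp
  [101,102): 1 bp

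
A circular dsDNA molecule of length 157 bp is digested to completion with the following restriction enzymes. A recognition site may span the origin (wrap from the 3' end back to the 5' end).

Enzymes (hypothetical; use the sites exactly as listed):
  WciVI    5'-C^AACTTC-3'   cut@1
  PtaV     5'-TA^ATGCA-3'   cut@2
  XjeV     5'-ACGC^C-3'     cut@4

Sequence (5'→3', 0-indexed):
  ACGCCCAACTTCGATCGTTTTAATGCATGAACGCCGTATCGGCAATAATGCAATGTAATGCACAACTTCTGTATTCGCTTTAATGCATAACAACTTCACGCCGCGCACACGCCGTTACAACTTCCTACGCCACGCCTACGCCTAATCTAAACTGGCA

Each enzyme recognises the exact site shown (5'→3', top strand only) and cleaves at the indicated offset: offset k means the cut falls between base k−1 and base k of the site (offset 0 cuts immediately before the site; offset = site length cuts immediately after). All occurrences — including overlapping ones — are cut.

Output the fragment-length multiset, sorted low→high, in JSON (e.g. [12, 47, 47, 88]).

[2,5,6,6,6,9,10,10,11,12,12,13,16,19,20]

Site scan:
  WciVI (CAACTTC, off=1): starts [5, 62, 90, 117] → cuts [6, 63, 91, 118]
  PtaV (TAATGCA, off=2): starts [20, 45, 55, 80] → cuts [22, 47, 57, 82]
  XjeV (ACGCC, off=4): starts [0, 30, 97, 108, 126, 131, 137] → cuts [4, 34, 101, 112, 130, 135, 141]

Pooled cuts: [4, 6, 22, 34, 47, 57, 63, 82, 91, 101, 112, 118, 130, 135, 141]

Fragments:
  4→6: 2 bp
  6→22: 16 bp
  22→34: 12 bp
  34→47: 13 bp
  47→57: 10 bp
  57→63: 6 bp
  63→82: 19 bp
  82→91: 9 bp
  91→101: 10 bp
  101→112: 11 bp
  112→118: 6 bp
  118→130: 12 bp
  130→135: 5 bp
  135→141: 6 bp
  141→4 (wrap): 157-141+4 = 20 bp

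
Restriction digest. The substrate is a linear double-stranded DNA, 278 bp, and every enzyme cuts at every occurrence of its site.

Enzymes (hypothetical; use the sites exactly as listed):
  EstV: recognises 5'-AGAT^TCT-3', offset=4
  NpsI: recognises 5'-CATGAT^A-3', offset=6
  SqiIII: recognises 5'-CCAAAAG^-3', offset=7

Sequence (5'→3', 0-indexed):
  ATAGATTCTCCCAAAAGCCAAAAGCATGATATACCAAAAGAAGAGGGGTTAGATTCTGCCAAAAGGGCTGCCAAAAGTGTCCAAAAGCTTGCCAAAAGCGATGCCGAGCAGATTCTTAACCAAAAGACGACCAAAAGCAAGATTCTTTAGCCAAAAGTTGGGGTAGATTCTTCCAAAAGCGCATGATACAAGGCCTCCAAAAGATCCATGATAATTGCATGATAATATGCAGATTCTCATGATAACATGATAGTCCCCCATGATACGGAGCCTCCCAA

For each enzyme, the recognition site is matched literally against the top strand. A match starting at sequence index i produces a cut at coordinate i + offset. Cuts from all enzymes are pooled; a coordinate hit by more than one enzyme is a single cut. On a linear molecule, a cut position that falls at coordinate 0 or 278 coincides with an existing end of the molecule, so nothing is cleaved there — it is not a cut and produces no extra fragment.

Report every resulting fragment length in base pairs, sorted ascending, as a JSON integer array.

[6,6,6,7,8,8,9,9,10,10,11,11,11,11,11,11,11,11,12,13,13,14,14,14,15,16]

Site scan:
  EstV AGATTCT/4: at [2, 50, 109, 139, 164, 230] ⇒ [6, 54, 113, 143, 168, 234]
  NpsI CATGATA/6: at [24, 181, 206, 217, 237, 245, 258] ⇒ [30, 187, 212, 223, 243, 251, 264]
  SqiIII CCAAAAG/7: at [10, 17, 33, 58, 70, 80, 91, 119, 130, 150, 172, 196] ⇒ [17, 24, 40, 65, 77, 87, 98, 126, 137, 157, 179, 203]

All cut coordinates (distinct, sorted): [6, 17, 24, 30, 40, 54, 65, 77, 87, 98, 113, 126, 137, 143, 157, 168, 179, 187, 203, 212, 223, 234, 243, 251, 264]

Fragments:
  [0,6): 6 bp
  [6,17): 11 bp
  [17,24): 7 bp
  [24,30): 6 bp
  [30,40): 10 bp
  [40,54): 14 bp
  [54,65): 11 bp
  [65,77): 12 bp
  [77,87): 10 bp
  [87,98): 11 bp
  [98,113): 15 bp
  [113,126): 13 bp
  [126,137): 11 bp
  [137,143): 6 bp
  [143,157): 14 bp
  [157,168): 11 bp
  [168,179): 11 bp
  [179,187): 8 bp
  [187,203): 16 bp
  [203,212): 9 bp
  [212,223): 11 bp
  [223,234): 11 bp
  [234,243): 9 bp
  [243,251): 8 bp
  [251,264): 13 bp
  [264,278): 14 bp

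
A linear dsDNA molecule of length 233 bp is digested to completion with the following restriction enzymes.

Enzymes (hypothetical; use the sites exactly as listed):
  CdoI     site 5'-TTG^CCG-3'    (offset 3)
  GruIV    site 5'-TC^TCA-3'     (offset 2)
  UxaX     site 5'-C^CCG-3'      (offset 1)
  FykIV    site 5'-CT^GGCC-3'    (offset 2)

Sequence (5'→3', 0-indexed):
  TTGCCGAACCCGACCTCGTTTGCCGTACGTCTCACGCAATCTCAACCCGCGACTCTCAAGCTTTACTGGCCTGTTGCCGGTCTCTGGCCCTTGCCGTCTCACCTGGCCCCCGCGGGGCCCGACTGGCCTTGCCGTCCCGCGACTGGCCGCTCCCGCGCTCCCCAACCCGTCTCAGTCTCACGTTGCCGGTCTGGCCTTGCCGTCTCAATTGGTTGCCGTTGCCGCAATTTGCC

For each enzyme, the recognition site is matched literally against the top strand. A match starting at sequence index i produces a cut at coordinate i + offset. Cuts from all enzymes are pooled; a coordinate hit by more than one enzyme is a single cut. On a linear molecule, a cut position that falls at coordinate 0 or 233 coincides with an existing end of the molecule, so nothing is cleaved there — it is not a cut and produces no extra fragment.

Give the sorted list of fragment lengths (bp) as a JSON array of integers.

[3,5,5,5,5,5,5,6,6,6,6,6,7,7,7,8,8,8,8,9,9,9,9,9,10,11,12,12,13,14]

Scan for sites:
  CdoI (TTGCCG, off=3): starts [0, 19, 73, 90, 128, 182, 196, 212, 218] → cuts [3, 22, 76, 93, 131, 185, 199, 215, 221]
  GruIV (TCTCA, off=2): starts [29, 39, 53, 96, 169, 175, 202] → cuts [31, 41, 55, 98, 171, 177, 204]
  UxaX (CCCG, off=1): starts [8, 45, 108, 117, 135, 151, 165] → cuts [9, 46, 109, 118, 136, 152, 166]
  FykIV (CTGGCC, off=2): starts [65, 83, 102, 122, 142, 190] → cuts [67, 85, 104, 124, 144, 192]

Pooled cuts: [3, 9, 22, 31, 41, 46, 55, 67, 76, 85, 93, 98, 104, 109, 118, 124, 131, 136, 144, 152, 166, 171, 177, 185, 192, 199, 204, 215, 221]

Fragment lengths:
  [0,3): 3 bp
  [3,9): 6 bp
  [9,22): 13 bp
  [22,31): 9 bp
  [31,41): 10 bp
  [41,46): 5 bp
  [46,55): 9 bp
  [55,67): 12 bp
  [67,76): 9 bp
  [76,85): 9 bp
  [85,93): 8 bp
  [93,98): 5 bp
  [98,104): 6 bp
  [104,109): 5 bp
  [109,118): 9 bp
  [118,124): 6 bp
  [124,131): 7 bp
  [131,136): 5 bp
  [136,144): 8 bp
  [144,152): 8 bp
  [152,166): 14 bp
  [166,171): 5 bp
  [171,177): 6 bp
  [177,185): 8 bp
  [185,192): 7 bp
  [192,199): 7 bp
  [199,204): 5 bp
  [204,215): 11 bp
  [215,221): 6 bp
  [221,233): 12 bp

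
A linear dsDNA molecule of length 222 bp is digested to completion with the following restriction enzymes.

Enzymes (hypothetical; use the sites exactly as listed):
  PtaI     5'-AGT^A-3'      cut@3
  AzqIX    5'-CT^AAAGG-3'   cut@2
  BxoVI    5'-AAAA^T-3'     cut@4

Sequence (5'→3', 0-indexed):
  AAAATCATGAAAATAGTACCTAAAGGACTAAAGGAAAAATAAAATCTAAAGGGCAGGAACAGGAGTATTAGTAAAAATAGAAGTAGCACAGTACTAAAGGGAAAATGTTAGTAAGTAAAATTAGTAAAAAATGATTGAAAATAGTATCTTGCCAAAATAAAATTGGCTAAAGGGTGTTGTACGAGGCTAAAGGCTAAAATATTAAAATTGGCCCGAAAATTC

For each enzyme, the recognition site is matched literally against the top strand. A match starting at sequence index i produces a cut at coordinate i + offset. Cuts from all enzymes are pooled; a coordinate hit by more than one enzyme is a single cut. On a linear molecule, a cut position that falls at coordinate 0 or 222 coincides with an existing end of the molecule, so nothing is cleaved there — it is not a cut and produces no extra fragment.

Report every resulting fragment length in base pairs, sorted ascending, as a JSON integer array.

Site scan:
  PtaI (AGTA, off=3): starts [14, 63, 69, 81, 89, 109, 113, 122, 142] → cuts [17, 66, 72, 84, 92, 112, 116, 125, 145]
  AzqIX (CTAAAGG, off=2): starts [19, 27, 45, 93, 166, 186] → cuts [21, 29, 47, 95, 168, 188]
  BxoVI (AAAAT, off=4): starts [0, 9, 35, 40, 73, 101, 116, 127, 137, 153, 158, 195, 203, 215] → cuts [4, 13, 39, 44, 77, 105, 120, 131, 141, 157, 162, 199, 207, 219]

Pooled cuts: [4, 13, 17, 21, 29, 39, 44, 47, 66, 72, 77, 84, 92, 95, 105, 112, 116, 120, 125, 131, 141, 145, 157, 162, 168, 188, 199, 207, 219]

Fragments:
  [0,4): 4 bp
  [4,13): 9 bp
  [13,17): 4 bp
  [17,21): 4 bp
  [21,29): 8 bp
  [29,39): 10 bp
  [39,44): 5 bp
  [44,47): 3 bp
  [47,66): 19 bp
  [66,72): 6 bp
  [72,77): 5 bp
  [77,84): 7 bp
  [84,92): 8 bp
  [92,95): 3 bp
  [95,105): 10 bp
  [105,112): 7 bp
  [112,116): 4 bp
  [116,120): 4 bp
  [120,125): 5 bp
  [125,131): 6 bp
  [131,141): 10 bp
  [141,145): 4 bp
  [145,157): 12 bp
  [157,162): 5 bp
  [162,168): 6 bp
  [168,188): 20 bp
  [188,199): 11 bp
  [199,207): 8 bp
  [207,219): 12 bp
  [219,222): 3 bp

[3,3,3,4,4,4,4,4,4,5,5,5,5,6,6,6,7,7,8,8,8,9,10,10,10,11,12,12,19,20]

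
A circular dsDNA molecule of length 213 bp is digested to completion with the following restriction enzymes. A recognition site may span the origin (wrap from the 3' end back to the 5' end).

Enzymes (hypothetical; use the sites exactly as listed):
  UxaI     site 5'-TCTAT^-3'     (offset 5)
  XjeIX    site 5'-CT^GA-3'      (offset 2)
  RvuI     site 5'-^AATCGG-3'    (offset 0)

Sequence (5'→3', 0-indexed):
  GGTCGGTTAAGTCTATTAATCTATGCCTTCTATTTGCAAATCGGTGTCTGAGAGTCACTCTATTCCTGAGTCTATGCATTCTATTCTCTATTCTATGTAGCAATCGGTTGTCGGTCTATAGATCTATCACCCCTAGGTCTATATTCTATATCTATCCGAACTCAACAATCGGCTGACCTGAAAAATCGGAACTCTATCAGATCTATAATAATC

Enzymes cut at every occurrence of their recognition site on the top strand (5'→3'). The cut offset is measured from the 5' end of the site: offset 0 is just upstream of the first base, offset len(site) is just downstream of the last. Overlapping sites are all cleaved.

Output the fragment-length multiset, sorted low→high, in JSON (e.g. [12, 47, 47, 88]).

Per-enzyme occurrences:
  UxaI (TCTAT, off=5): starts [11, 19, 28, 58, 70, 79, 86, 91, 114, 122, 137, 144, 150, 192, 201] → cuts [16, 24, 33, 63, 75, 84, 91, 96, 119, 127, 142, 149, 155, 197, 206]
  XjeIX (CTGA, off=2): starts [47, 65, 172, 177] → cuts [49, 67, 174, 179]
  RvuI (AATCGG, off=0): starts [38, 101, 166, 183, 209] → cuts [38, 101, 166, 183, 209]

All cut coordinates (distinct, sorted): [16, 24, 33, 38, 49, 63, 67, 75, 84, 91, 96, 101, 119, 127, 142, 149, 155, 166, 174, 179, 183, 197, 206, 209]

Fragment lengths:
  16→24: 8 bp
  24→33: 9 bp
  33→38: 5 bp
  38→49: 11 bp
  49→63: 14 bp
  63→67: 4 bp
  67→75: 8 bp
  75→84: 9 bp
  84→91: 7 bp
  91→96: 5 bp
  96→101: 5 bp
  101→119: 18 bp
  119→127: 8 bp
  127→142: 15 bp
  142→149: 7 bp
  149→155: 6 bp
  155→166: 11 bp
  166→174: 8 bp
  174→179: 5 bp
  179→183: 4 bp
  183→197: 14 bp
  197→206: 9 bp
  206→209: 3 bp
  209→16 (wrap): 213-209+16 = 20 bp

[3,4,4,5,5,5,5,6,7,7,8,8,8,8,9,9,9,11,11,14,14,15,18,20]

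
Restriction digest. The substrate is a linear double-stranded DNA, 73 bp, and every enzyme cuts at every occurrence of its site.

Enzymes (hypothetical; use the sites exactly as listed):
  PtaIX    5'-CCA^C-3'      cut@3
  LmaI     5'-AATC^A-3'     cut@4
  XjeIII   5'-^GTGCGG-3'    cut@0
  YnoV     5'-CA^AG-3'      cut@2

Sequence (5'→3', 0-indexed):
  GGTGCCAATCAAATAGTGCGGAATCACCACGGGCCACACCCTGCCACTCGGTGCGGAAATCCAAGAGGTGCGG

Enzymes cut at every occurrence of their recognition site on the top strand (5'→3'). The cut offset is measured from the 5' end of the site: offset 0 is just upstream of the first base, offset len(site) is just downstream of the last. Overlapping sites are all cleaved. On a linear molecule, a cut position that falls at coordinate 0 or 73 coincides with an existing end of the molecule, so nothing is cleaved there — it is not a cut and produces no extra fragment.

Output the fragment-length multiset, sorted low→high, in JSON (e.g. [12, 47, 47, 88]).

Site scan:
  PtaIX (CCAC, off=3): starts [26, 33, 43] → cuts [29, 36, 46]
  LmaI (AATCA, off=4): starts [6, 21] → cuts [10, 25]
  XjeIII (GTGCGG, off=0): starts [15, 50, 67] → cuts [15, 50, 67]
  YnoV (CAAG, off=2): starts [61] → cuts [63]

All cut coordinates (distinct, sorted): [10, 15, 25, 29, 36, 46, 50, 63, 67]

Fragment lengths:
  [0,10): 10 bp
  [10,15): 5 bp
  [15,25): 10 bp
  [25,29): 4 bp
  [29,36): 7 bp
  [36,46): 10 bp
  [46,50): 4 bp
  [50,63): 13 bp
  [63,67): 4 bp
  [67,73): 6 bp

[4,4,4,5,6,7,10,10,10,13]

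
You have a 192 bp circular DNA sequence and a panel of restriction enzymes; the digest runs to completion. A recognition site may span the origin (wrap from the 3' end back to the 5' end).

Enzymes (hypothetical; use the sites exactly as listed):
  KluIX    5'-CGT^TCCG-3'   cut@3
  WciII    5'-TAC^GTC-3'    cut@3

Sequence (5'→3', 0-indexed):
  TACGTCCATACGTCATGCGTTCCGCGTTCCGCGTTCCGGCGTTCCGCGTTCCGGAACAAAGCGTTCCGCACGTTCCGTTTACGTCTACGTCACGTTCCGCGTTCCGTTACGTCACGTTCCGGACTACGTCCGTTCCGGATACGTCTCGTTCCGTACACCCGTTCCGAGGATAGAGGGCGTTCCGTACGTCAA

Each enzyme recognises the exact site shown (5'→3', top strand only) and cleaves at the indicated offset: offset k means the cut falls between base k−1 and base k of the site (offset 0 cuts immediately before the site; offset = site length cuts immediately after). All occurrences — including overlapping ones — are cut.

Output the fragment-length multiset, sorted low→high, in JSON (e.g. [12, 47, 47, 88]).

[6,6,7,7,7,7,7,7,7,7,8,8,8,8,9,9,9,9,10,13,15,18]

Per-enzyme occurrences:
  KluIX CGTTCCG/3: at [17, 24, 31, 39, 46, 61, 70, 92, 99, 114, 130, 146, 159, 177] ⇒ [20, 27, 34, 42, 49, 64, 73, 95, 102, 117, 133, 149, 162, 180]
  WciII TACGTC/3: at [0, 8, 79, 85, 107, 124, 139, 184] ⇒ [3, 11, 82, 88, 110, 127, 142, 187]

All cut coordinates (distinct, sorted): [3, 11, 20, 27, 34, 42, 49, 64, 73, 82, 88, 95, 102, 110, 117, 127, 133, 142, 149, 162, 180, 187]

Fragment lengths:
  3→11: 8 bp
  11→20: 9 bp
  20→27: 7 bp
  27→34: 7 bp
  34→42: 8 bp
  42→49: 7 bp
  49→64: 15 bp
  64→73: 9 bp
  73→82: 9 bp
  82→88: 6 bp
  88→95: 7 bp
  95→102: 7 bp
  102→110: 8 bp
  110→117: 7 bp
  117→127: 10 bp
  127→133: 6 bp
  133→142: 9 bp
  142→149: 7 bp
  149→162: 13 bp
  162→180: 18 bp
  180→187: 7 bp
  187→3 (wrap): 192-187+3 = 8 bp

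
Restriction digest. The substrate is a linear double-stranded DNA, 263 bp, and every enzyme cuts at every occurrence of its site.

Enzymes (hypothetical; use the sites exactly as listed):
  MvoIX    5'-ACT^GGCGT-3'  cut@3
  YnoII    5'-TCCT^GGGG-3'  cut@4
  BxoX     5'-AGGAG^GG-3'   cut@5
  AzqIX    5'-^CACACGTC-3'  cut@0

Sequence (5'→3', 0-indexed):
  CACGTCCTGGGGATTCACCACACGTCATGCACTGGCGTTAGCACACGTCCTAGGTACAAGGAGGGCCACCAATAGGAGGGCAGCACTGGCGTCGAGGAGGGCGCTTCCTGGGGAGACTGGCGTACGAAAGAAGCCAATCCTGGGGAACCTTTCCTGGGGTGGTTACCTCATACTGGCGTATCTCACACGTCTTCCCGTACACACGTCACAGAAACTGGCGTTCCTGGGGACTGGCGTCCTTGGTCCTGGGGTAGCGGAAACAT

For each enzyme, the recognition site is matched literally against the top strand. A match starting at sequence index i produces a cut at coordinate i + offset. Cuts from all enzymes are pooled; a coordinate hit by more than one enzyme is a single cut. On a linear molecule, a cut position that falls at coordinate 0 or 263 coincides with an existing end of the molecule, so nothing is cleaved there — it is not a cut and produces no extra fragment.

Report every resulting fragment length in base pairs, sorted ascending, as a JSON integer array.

[7,8,8,9,9,9,9,10,10,12,14,15,15,15,16,16,17,19,22,23]

Site scan:
  MvoIX (ACTGGCGT, off=3): starts [30, 84, 115, 171, 213, 229] → cuts [33, 87, 118, 174, 216, 232]
  YnoII (TCCTGGGG, off=4): starts [4, 105, 137, 151, 221, 243] → cuts [8, 109, 141, 155, 225, 247]
  BxoX (AGGAGGG, off=5): starts [58, 73, 94] → cuts [63, 78, 99]
  AzqIX (CACACGTC, off=0): starts [18, 41, 183, 199] → cuts [18, 41, 183, 199]

Pooled cuts: [8, 18, 33, 41, 63, 78, 87, 99, 109, 118, 141, 155, 174, 183, 199, 216, 225, 232, 247]

Fragments:
  [0,8): 8 bp
  [8,18): 10 bp
  [18,33): 15 bp
  [33,41): 8 bp
  [41,63): 22 bp
  [63,78): 15 bp
  [78,87): 9 bp
  [87,99): 12 bp
  [99,109): 10 bp
  [109,118): 9 bp
  [118,141): 23 bp
  [141,155): 14 bp
  [155,174): 19 bp
  [174,183): 9 bp
  [183,199): 16 bp
  [199,216): 17 bp
  [216,225): 9 bp
  [225,232): 7 bp
  [232,247): 15 bp
  [247,263): 16 bp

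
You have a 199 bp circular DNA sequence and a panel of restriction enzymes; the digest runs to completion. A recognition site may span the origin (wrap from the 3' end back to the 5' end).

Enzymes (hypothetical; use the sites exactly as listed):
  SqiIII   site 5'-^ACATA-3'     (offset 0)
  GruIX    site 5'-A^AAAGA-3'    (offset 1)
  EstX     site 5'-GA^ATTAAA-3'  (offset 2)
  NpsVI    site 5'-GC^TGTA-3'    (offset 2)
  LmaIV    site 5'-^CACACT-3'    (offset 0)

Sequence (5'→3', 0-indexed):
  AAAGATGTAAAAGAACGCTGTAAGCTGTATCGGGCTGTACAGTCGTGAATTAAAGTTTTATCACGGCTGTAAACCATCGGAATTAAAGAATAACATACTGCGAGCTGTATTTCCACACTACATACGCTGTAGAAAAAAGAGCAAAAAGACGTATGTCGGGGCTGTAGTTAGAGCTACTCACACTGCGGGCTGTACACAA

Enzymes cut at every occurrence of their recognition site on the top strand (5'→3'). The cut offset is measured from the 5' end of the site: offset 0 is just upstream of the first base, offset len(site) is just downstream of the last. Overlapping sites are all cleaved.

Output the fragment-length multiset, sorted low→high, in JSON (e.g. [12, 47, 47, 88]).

Scan for sites:
  SqiIII (ACATA, off=0): starts [92, 119] → cuts [92, 119]
  GruIX (AAAAGA, off=1): starts [8, 134, 143, 198] → cuts [0, 9, 135, 144]
  EstX (GAATTAAA, off=2): starts [46, 79] → cuts [48, 81]
  NpsVI (GCTGTA, off=2): starts [16, 23, 33, 65, 103, 125, 160, 188] → cuts [18, 25, 35, 67, 105, 127, 162, 190]
  LmaIV (CACACT, off=0): starts [113, 178] → cuts [113, 178]

Pooled cuts: [0, 9, 18, 25, 35, 48, 67, 81, 92, 105, 113, 119, 127, 135, 144, 162, 178, 190]

Fragments:
  0→9: 9 bp
  9→18: 9 bp
  18→25: 7 bp
  25→35: 10 bp
  35→48: 13 bp
  48→67: 19 bp
  67→81: 14 bp
  81→92: 11 bp
  92→105: 13 bp
  105→113: 8 bp
  113→119: 6 bp
  119→127: 8 bp
  127→135: 8 bp
  135→144: 9 bp
  144→162: 18 bp
  162→178: 16 bp
  178→190: 12 bp
  190→0 (wrap): 199-190+0 = 9 bp

[6,7,8,8,8,9,9,9,9,10,11,12,13,13,14,16,18,19]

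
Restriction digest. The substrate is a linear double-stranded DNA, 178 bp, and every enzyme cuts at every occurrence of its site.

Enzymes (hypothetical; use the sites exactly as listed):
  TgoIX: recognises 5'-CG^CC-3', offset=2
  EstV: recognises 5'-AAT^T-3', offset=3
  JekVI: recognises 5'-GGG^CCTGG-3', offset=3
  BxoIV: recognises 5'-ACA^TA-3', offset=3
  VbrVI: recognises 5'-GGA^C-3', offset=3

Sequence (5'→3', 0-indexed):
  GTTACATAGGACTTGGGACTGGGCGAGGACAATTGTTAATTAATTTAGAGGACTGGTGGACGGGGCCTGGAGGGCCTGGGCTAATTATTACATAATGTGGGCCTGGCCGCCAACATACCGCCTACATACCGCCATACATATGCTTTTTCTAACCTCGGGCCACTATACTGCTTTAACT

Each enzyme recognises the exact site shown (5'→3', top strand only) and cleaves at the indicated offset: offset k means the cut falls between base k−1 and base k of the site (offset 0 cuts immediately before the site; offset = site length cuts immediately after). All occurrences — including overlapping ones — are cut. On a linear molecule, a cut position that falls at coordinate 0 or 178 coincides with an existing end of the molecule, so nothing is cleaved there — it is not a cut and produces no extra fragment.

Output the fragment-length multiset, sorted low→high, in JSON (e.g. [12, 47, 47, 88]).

Per-enzyme occurrences:
  TgoIX (CGCC, off=2): starts [107, 118, 129] → cuts [109, 120, 131]
  EstV (AATT, off=3): starts [30, 37, 41, 82] → cuts [33, 40, 44, 85]
  JekVI (GGGCCTGG, off=3): starts [62, 71, 98] → cuts [65, 74, 101]
  BxoIV (ACATA, off=3): starts [3, 89, 112, 123, 135] → cuts [6, 92, 115, 126, 138]
  VbrVI (GGAC, off=3): starts [8, 15, 26, 49, 57] → cuts [11, 18, 29, 52, 60]

All cut coordinates (distinct, sorted): [6, 11, 18, 29, 33, 40, 44, 52, 60, 65, 74, 85, 92, 101, 109, 115, 120, 126, 131, 138]

Fragment lengths:
  [0,6): 6 bp
  [6,11): 5 bp
  [11,18): 7 bp
  [18,29): 11 bp
  [29,33): 4 bp
  [33,40): 7 bp
  [40,44): 4 bp
  [44,52): 8 bp
  [52,60): 8 bp
  [60,65): 5 bp
  [65,74): 9 bp
  [74,85): 11 bp
  [85,92): 7 bp
  [92,101): 9 bp
  [101,109): 8 bp
  [109,115): 6 bp
  [115,120): 5 bp
  [120,126): 6 bp
  [126,131): 5 bp
  [131,138): 7 bp
  [138,178): 40 bp

[4,4,5,5,5,5,6,6,6,7,7,7,7,8,8,8,9,9,11,11,40]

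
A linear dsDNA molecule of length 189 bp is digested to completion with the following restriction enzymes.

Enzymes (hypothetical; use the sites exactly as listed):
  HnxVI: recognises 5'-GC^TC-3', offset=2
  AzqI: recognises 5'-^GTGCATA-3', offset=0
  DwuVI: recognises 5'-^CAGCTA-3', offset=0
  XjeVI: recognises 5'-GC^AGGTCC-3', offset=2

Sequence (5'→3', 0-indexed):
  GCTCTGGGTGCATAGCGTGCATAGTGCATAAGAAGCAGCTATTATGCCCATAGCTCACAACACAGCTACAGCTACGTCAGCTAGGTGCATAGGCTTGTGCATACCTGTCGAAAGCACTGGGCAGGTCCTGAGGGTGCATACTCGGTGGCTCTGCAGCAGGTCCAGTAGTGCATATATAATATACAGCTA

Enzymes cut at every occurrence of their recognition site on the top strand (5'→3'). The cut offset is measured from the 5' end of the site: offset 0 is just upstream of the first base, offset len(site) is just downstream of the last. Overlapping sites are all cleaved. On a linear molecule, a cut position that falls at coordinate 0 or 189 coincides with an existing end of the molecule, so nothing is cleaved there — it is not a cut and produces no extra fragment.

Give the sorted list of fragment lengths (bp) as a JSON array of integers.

[2,5,6,6,7,7,8,8,9,9,10,11,12,12,16,16,19,26]

Scan for sites:
  HnxVI GCTC/2: at [0, 52, 147] ⇒ [2, 54, 149]
  AzqI GTGCATA/0: at [7, 16, 23, 84, 96, 133, 167] ⇒ [7, 16, 23, 84, 96, 133, 167]
  DwuVI CAGCTA/0: at [35, 62, 68, 77, 183] ⇒ [35, 62, 68, 77, 183]
  XjeVI GCAGGTCC/2: at [120, 155] ⇒ [122, 157]

Pooled cuts: [2, 7, 16, 23, 35, 54, 62, 68, 77, 84, 96, 122, 133, 149, 157, 167, 183]

Fragment lengths:
  [0,2): 2 bp
  [2,7): 5 bp
  [7,16): 9 bp
  [16,23): 7 bp
  [23,35): 12 bp
  [35,54): 19 bp
  [54,62): 8 bp
  [62,68): 6 bp
  [68,77): 9 bp
  [77,84): 7 bp
  [84,96): 12 bp
  [96,122): 26 bp
  [122,133): 11 bp
  [133,149): 16 bp
  [149,157): 8 bp
  [157,167): 10 bp
  [167,183): 16 bp
  [183,189): 6 bp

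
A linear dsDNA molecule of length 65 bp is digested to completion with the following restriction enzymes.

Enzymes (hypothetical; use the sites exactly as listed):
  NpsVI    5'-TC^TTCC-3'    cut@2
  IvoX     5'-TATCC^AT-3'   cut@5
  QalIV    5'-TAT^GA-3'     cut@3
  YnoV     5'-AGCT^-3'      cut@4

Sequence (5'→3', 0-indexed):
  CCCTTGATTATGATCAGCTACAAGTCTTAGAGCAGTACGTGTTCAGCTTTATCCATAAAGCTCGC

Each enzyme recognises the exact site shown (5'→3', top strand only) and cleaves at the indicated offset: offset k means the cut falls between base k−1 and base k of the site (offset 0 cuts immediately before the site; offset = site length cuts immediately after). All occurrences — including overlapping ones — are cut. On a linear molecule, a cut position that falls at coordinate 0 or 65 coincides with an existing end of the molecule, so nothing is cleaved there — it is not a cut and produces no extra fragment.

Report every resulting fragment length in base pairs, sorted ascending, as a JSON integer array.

[3,6,8,8,11,29]

Site scan:
  NpsVI (TCTTCC, off=2): no sites
  IvoX (TATCCAT, off=5): starts [49] → cuts [54]
  QalIV (TATGA, off=3): starts [8] → cuts [11]
  YnoV (AGCT, off=4): starts [15, 44, 58] → cuts [19, 48, 62]

All cut coordinates (distinct, sorted): [11, 19, 48, 54, 62]

Fragments:
  [0,11): 11 bp
  [11,19): 8 bp
  [19,48): 29 bp
  [48,54): 6 bp
  [54,62): 8 bp
  [62,65): 3 bp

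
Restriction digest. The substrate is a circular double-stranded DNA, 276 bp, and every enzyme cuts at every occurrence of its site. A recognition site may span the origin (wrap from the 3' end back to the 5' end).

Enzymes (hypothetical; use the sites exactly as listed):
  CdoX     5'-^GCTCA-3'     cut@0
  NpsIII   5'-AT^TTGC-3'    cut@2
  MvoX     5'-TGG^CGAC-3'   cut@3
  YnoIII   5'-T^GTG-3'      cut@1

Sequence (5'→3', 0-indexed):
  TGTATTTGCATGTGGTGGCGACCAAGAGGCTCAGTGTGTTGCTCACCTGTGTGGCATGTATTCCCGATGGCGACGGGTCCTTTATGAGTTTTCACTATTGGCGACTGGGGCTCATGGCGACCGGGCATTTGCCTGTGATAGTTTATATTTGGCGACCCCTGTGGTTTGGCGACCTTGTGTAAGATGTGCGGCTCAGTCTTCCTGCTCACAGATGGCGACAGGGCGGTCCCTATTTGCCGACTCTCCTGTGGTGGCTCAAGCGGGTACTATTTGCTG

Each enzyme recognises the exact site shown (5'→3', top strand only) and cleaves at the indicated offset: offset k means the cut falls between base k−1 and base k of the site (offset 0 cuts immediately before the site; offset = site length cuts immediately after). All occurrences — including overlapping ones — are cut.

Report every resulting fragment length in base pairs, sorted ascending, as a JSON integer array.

Scan for sites:
  CdoX (GCTCA, off=0): starts [28, 40, 109, 190, 203, 253] → cuts [28, 40, 109, 190, 203, 253]
  NpsIII (ATTTGC, off=2): starts [3, 126, 231, 268] → cuts [5, 128, 233, 270]
  MvoX (TGGCGAC, off=3): starts [15, 67, 98, 114, 149, 166, 212] → cuts [18, 70, 101, 117, 152, 169, 215]
  YnoIII (TGTG, off=1): starts [10, 34, 47, 49, 133, 159, 175, 184, 246, 274] → cuts [11, 35, 48, 50, 134, 160, 176, 185, 247, 275]

All cut coordinates (distinct, sorted): [5, 11, 18, 28, 35, 40, 48, 50, 70, 101, 109, 117, 128, 134, 152, 160, 169, 176, 185, 190, 203, 215, 233, 247, 253, 270, 275]

Fragments:
  5→11: 6 bp
  11→18: 7 bp
  18→28: 10 bp
  28→35: 7 bp
  35→40: 5 bp
  40→48: 8 bp
  48→50: 2 bp
  50→70: 20 bp
  70→101: 31 bp
  101→109: 8 bp
  109→117: 8 bp
  117→128: 11 bp
  128→134: 6 bp
  134→152: 18 bp
  152→160: 8 bp
  160→169: 9 bp
  169→176: 7 bp
  176→185: 9 bp
  185→190: 5 bp
  190→203: 13 bp
  203→215: 12 bp
  215→233: 18 bp
  233→247: 14 bp
  247→253: 6 bp
  253→270: 17 bp
  270→275: 5 bp
  275→5 (wrap): 276-275+5 = 6 bp

[2,5,5,5,6,6,6,6,7,7,7,8,8,8,8,9,9,10,11,12,13,14,17,18,18,20,31]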